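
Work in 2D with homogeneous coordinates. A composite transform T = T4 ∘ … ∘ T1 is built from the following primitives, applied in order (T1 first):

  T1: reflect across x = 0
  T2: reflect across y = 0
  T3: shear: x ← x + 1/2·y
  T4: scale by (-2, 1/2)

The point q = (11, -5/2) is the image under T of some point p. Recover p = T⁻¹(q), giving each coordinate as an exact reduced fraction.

p = (3, 5)

T1 = [-1 0 0; 0 1 0; 0 0 1]
T2·T1 = [-1 0 0; 0 -1 0; 0 0 1]
T3·…·T1 = [-1 -1/2 0; 0 -1 0; 0 0 1]
T4·…·T1 = [2 1 0; 0 -1/2 0; 0 0 1]
det M = -1; M⁻¹ = [1/2 1 0; 0 -2 0; 0 0 1]
M⁻¹ · (11, -5/2)ᵀ = (3, 5)ᵀ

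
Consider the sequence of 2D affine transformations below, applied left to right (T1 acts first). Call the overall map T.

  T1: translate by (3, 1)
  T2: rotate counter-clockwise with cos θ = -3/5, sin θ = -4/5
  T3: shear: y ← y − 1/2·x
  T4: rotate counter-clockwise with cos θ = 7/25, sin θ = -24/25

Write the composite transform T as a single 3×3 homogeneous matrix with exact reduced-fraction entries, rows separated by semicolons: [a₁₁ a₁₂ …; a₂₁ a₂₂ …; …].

T = [-81/125 -92/125 -67/25; 109/250 -131/125 13/50; 0 0 1]

T1 = [1 0 3; 0 1 1; 0 0 1]
T2·T1 = [-3/5 4/5 -1; -4/5 -3/5 -3; 0 0 1]
T3·…·T1 = [-3/5 4/5 -1; -1/2 -1 -5/2; 0 0 1]
T4·…·T1 = [-81/125 -92/125 -67/25; 109/250 -131/125 13/50; 0 0 1]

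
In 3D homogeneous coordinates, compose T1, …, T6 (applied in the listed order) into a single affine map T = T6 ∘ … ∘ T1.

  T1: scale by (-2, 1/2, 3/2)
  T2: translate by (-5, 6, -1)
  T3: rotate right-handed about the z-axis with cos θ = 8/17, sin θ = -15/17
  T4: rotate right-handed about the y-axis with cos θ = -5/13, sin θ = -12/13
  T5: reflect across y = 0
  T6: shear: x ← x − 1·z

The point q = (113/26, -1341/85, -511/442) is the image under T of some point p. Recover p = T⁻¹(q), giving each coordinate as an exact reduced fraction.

T1 = [-2 0 0 0; 0 1/2 0 0; 0 0 3/2 0; 0 0 0 1]
T2·T1 = [-2 0 0 -5; 0 1/2 0 6; 0 0 3/2 -1; 0 0 0 1]
T3·…·T1 = [-16/17 15/34 0 50/17; 30/17 4/17 0 123/17; 0 0 3/2 -1; 0 0 0 1]
T4·…·T1 = [80/221 -75/442 -18/13 -46/221; 30/17 4/17 0 123/17; -192/221 90/221 -15/26 685/221; 0 0 0 1]
T5·…·T1 = [80/221 -75/442 -18/13 -46/221; -30/17 -4/17 0 -123/17; -192/221 90/221 -15/26 685/221; 0 0 0 1]
T6·…·T1 = [16/13 -15/26 -21/26 -43/13; -30/17 -4/17 0 -123/17; -192/221 90/221 -15/26 685/221; 0 0 0 1]
det M = 3/2; M⁻¹ = [20/221 -15/34 -28/221 -5/2; -150/221 -16/17 210/221 -12; -8/13 0 -34/39 2/3; 0 0 0 1]
M⁻¹ · (113/26, -1341/85, -511/442)ᵀ = (5, -6/5, -1)ᵀ

p = (5, -6/5, -1)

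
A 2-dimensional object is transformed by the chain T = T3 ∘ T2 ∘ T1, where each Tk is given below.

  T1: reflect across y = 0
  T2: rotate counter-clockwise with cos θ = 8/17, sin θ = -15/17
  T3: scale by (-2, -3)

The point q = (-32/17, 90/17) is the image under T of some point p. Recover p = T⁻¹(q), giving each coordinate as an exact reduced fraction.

T1 = [1 0 0; 0 -1 0; 0 0 1]
T2·T1 = [8/17 -15/17 0; -15/17 -8/17 0; 0 0 1]
T3·…·T1 = [-16/17 30/17 0; 45/17 24/17 0; 0 0 1]
det M = -6; M⁻¹ = [-4/17 5/17 0; 15/34 8/51 0; 0 0 1]
M⁻¹ · (-32/17, 90/17)ᵀ = (2, 0)ᵀ

p = (2, 0)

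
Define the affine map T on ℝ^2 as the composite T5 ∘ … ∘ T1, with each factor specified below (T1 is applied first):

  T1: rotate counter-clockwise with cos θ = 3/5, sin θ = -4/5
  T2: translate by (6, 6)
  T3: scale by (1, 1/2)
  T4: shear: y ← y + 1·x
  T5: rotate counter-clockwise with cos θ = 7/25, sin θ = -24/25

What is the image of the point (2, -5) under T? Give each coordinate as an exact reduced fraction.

T1 rotate counter-clockwise with cos θ = 3/5, sin θ = -4/5: (2, -5) → (-14/5, -23/5)
T2 translate by (6, 6): (-14/5, -23/5) → (16/5, 7/5)
T3 scale by (1, 1/2): (16/5, 7/5) → (16/5, 7/10)
T4 shear: y ← y + 1·x: (16/5, 7/10) → (16/5, 39/10)
T5 rotate counter-clockwise with cos θ = 7/25, sin θ = -24/25: (16/5, 39/10) → (116/25, -99/50)

T(p) = (116/25, -99/50)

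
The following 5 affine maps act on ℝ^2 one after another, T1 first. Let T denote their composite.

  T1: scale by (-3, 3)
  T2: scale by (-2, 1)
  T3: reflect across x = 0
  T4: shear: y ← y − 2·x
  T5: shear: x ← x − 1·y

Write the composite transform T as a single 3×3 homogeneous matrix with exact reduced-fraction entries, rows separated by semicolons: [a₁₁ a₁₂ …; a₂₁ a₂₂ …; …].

T1 = [-3 0 0; 0 3 0; 0 0 1]
T2·T1 = [6 0 0; 0 3 0; 0 0 1]
T3·…·T1 = [-6 0 0; 0 3 0; 0 0 1]
T4·…·T1 = [-6 0 0; 12 3 0; 0 0 1]
T5·…·T1 = [-18 -3 0; 12 3 0; 0 0 1]

T = [-18 -3 0; 12 3 0; 0 0 1]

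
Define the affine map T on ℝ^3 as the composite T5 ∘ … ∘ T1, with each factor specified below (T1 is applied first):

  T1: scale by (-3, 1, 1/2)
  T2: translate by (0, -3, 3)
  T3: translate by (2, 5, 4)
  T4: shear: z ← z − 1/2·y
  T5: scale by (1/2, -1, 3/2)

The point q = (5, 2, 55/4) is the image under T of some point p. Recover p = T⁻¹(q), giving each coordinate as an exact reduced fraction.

T1 = [-3 0 0 0; 0 1 0 0; 0 0 1/2 0; 0 0 0 1]
T2·T1 = [-3 0 0 0; 0 1 0 -3; 0 0 1/2 3; 0 0 0 1]
T3·…·T1 = [-3 0 0 2; 0 1 0 2; 0 0 1/2 7; 0 0 0 1]
T4·…·T1 = [-3 0 0 2; 0 1 0 2; 0 -1/2 1/2 6; 0 0 0 1]
T5·…·T1 = [-3/2 0 0 1; 0 -1 0 -2; 0 -3/4 3/4 9; 0 0 0 1]
det M = 9/8; M⁻¹ = [-2/3 0 0 2/3; 0 -1 0 -2; 0 -1 4/3 -14; 0 0 0 1]
M⁻¹ · (5, 2, 55/4)ᵀ = (-8/3, -4, 7/3)ᵀ

p = (-8/3, -4, 7/3)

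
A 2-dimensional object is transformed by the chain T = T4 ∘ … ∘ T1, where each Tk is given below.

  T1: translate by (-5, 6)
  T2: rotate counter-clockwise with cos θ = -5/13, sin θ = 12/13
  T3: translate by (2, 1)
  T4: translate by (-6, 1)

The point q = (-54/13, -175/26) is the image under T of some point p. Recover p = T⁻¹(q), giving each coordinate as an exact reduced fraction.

T1 = [1 0 -5; 0 1 6; 0 0 1]
T2·T1 = [-5/13 -12/13 -47/13; 12/13 -5/13 -90/13; 0 0 1]
T3·…·T1 = [-5/13 -12/13 -21/13; 12/13 -5/13 -77/13; 0 0 1]
T4·…·T1 = [-5/13 -12/13 -99/13; 12/13 -5/13 -64/13; 0 0 1]
det M = 1; M⁻¹ = [-5/13 12/13 21/13; -12/13 -5/13 -116/13; 0 0 1]
M⁻¹ · (-54/13, -175/26)ᵀ = (-3, -5/2)ᵀ

p = (-3, -5/2)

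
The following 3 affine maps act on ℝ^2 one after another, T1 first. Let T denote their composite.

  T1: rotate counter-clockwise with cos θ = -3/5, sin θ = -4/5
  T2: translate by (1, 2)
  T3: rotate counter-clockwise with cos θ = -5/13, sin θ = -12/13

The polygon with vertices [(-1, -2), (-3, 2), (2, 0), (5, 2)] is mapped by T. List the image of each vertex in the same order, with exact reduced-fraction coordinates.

T1 rotate counter-clockwise with cos θ = -3/5, sin θ = -4/5: (-1, -2) → (-1, 2); (-3, 2) → (17/5, 6/5); (2, 0) → (-6/5, -8/5); (5, 2) → (-7/5, -26/5)
T2 translate by (1, 2): (-1, 2) → (0, 4); (17/5, 6/5) → (22/5, 16/5); (-6/5, -8/5) → (-1/5, 2/5); (-7/5, -26/5) → (-2/5, -16/5)
T3 rotate counter-clockwise with cos θ = -5/13, sin θ = -12/13: (0, 4) → (48/13, -20/13); (22/5, 16/5) → (82/65, -344/65); (-1/5, 2/5) → (29/65, 2/65); (-2/5, -16/5) → (-14/5, 8/5)

image vertices: (48/13, -20/13), (82/65, -344/65), (29/65, 2/65), (-14/5, 8/5)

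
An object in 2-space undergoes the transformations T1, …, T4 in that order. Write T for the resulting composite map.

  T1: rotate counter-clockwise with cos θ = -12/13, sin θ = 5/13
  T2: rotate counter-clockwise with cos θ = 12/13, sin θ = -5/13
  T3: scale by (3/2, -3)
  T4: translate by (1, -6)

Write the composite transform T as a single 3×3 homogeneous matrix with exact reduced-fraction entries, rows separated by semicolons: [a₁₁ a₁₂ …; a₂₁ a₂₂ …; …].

T1 = [-12/13 -5/13 0; 5/13 -12/13 0; 0 0 1]
T2·T1 = [-119/169 -120/169 0; 120/169 -119/169 0; 0 0 1]
T3·…·T1 = [-357/338 -180/169 0; -360/169 357/169 0; 0 0 1]
T4·…·T1 = [-357/338 -180/169 1; -360/169 357/169 -6; 0 0 1]

T = [-357/338 -180/169 1; -360/169 357/169 -6; 0 0 1]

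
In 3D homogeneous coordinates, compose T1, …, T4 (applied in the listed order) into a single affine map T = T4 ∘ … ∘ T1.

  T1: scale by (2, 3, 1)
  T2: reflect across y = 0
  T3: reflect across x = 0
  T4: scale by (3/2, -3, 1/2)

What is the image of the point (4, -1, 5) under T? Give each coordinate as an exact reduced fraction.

T(p) = (-12, -9, 5/2)

T1 scale by (2, 3, 1): (4, -1, 5) → (8, -3, 5)
T2 reflect across y = 0: (8, -3, 5) → (8, 3, 5)
T3 reflect across x = 0: (8, 3, 5) → (-8, 3, 5)
T4 scale by (3/2, -3, 1/2): (-8, 3, 5) → (-12, -9, 5/2)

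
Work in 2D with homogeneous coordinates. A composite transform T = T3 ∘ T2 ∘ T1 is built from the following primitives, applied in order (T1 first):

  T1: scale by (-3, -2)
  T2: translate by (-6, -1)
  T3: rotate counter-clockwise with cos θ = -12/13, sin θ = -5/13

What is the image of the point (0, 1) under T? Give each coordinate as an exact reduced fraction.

T1 scale by (-3, -2): (0, 1) → (0, -2)
T2 translate by (-6, -1): (0, -2) → (-6, -3)
T3 rotate counter-clockwise with cos θ = -12/13, sin θ = -5/13: (-6, -3) → (57/13, 66/13)

T(p) = (57/13, 66/13)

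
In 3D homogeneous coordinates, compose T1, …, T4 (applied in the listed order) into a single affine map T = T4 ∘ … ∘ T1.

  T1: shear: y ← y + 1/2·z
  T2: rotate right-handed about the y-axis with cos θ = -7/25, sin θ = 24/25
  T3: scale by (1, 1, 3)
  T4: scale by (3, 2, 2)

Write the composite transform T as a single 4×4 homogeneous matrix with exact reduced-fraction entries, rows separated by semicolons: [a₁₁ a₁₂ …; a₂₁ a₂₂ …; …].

T1 = [1 0 0 0; 0 1 1/2 0; 0 0 1 0; 0 0 0 1]
T2·T1 = [-7/25 0 24/25 0; 0 1 1/2 0; -24/25 0 -7/25 0; 0 0 0 1]
T3·…·T1 = [-7/25 0 24/25 0; 0 1 1/2 0; -72/25 0 -21/25 0; 0 0 0 1]
T4·…·T1 = [-21/25 0 72/25 0; 0 2 1 0; -144/25 0 -42/25 0; 0 0 0 1]

T = [-21/25 0 72/25 0; 0 2 1 0; -144/25 0 -42/25 0; 0 0 0 1]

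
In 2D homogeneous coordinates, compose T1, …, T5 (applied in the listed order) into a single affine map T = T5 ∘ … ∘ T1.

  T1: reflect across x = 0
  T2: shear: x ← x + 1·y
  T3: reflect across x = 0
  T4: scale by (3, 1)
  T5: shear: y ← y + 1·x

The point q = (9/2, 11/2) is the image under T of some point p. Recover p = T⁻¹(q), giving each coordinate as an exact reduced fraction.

T1 = [-1 0 0; 0 1 0; 0 0 1]
T2·T1 = [-1 1 0; 0 1 0; 0 0 1]
T3·…·T1 = [1 -1 0; 0 1 0; 0 0 1]
T4·…·T1 = [3 -3 0; 0 1 0; 0 0 1]
T5·…·T1 = [3 -3 0; 3 -2 0; 0 0 1]
det M = 3; M⁻¹ = [-2/3 1 0; -1 1 0; 0 0 1]
M⁻¹ · (9/2, 11/2)ᵀ = (5/2, 1)ᵀ

p = (5/2, 1)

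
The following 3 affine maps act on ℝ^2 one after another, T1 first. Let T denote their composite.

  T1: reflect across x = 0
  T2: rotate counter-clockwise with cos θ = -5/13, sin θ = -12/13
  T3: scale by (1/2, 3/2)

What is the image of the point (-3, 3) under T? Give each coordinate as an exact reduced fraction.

T1 reflect across x = 0: (-3, 3) → (3, 3)
T2 rotate counter-clockwise with cos θ = -5/13, sin θ = -12/13: (3, 3) → (21/13, -51/13)
T3 scale by (1/2, 3/2): (21/13, -51/13) → (21/26, -153/26)

T(p) = (21/26, -153/26)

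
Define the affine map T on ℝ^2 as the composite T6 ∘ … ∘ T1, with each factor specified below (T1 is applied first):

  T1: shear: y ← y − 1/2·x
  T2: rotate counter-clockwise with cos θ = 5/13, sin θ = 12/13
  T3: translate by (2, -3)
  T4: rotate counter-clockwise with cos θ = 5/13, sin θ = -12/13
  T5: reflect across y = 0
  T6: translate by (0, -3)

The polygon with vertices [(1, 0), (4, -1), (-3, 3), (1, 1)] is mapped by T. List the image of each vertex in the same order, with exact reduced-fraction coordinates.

image vertices: (-1, 1/2), (2, 3), (-5, -9/2), (-1, -1/2)

T1 shear: y ← y − 1/2·x: (1, 0) → (1, -1/2); (4, -1) → (4, -3); (-3, 3) → (-3, 9/2); (1, 1) → (1, 1/2)
T2 rotate counter-clockwise with cos θ = 5/13, sin θ = 12/13: (1, -1/2) → (11/13, 19/26); (4, -3) → (56/13, 33/13); (-3, 9/2) → (-69/13, -27/26); (1, 1/2) → (-1/13, 29/26)
T3 translate by (2, -3): (11/13, 19/26) → (37/13, -59/26); (56/13, 33/13) → (82/13, -6/13); (-69/13, -27/26) → (-43/13, -105/26); (-1/13, 29/26) → (25/13, -49/26)
T4 rotate counter-clockwise with cos θ = 5/13, sin θ = -12/13: (37/13, -59/26) → (-1, -7/2); (82/13, -6/13) → (2, -6); (-43/13, -105/26) → (-5, 3/2); (25/13, -49/26) → (-1, -5/2)
T5 reflect across y = 0: (-1, -7/2) → (-1, 7/2); (2, -6) → (2, 6); (-5, 3/2) → (-5, -3/2); (-1, -5/2) → (-1, 5/2)
T6 translate by (0, -3): (-1, 7/2) → (-1, 1/2); (2, 6) → (2, 3); (-5, -3/2) → (-5, -9/2); (-1, 5/2) → (-1, -1/2)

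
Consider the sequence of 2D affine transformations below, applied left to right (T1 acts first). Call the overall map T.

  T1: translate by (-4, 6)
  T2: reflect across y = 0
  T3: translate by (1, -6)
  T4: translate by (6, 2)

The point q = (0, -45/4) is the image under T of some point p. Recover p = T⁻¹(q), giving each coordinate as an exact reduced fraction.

T1 = [1 0 -4; 0 1 6; 0 0 1]
T2·T1 = [1 0 -4; 0 -1 -6; 0 0 1]
T3·…·T1 = [1 0 -3; 0 -1 -12; 0 0 1]
T4·…·T1 = [1 0 3; 0 -1 -10; 0 0 1]
det M = -1; M⁻¹ = [1 0 -3; 0 -1 -10; 0 0 1]
M⁻¹ · (0, -45/4)ᵀ = (-3, 5/4)ᵀ

p = (-3, 5/4)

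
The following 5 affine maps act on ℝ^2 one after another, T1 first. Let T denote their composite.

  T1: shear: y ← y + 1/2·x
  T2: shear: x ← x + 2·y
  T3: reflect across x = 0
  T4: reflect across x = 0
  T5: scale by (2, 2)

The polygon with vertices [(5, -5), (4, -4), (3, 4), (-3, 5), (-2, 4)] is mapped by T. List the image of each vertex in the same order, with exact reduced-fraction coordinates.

image vertices: (0, -5), (0, -4), (28, 11), (8, 7), (8, 6)

T1 shear: y ← y + 1/2·x: (5, -5) → (5, -5/2); (4, -4) → (4, -2); (3, 4) → (3, 11/2); (-3, 5) → (-3, 7/2); (-2, 4) → (-2, 3)
T2 shear: x ← x + 2·y: (5, -5/2) → (0, -5/2); (4, -2) → (0, -2); (3, 11/2) → (14, 11/2); (-3, 7/2) → (4, 7/2); (-2, 3) → (4, 3)
T3 reflect across x = 0: (0, -5/2) → (0, -5/2); (0, -2) → (0, -2); (14, 11/2) → (-14, 11/2); (4, 7/2) → (-4, 7/2); (4, 3) → (-4, 3)
T4 reflect across x = 0: (0, -5/2) → (0, -5/2); (0, -2) → (0, -2); (-14, 11/2) → (14, 11/2); (-4, 7/2) → (4, 7/2); (-4, 3) → (4, 3)
T5 scale by (2, 2): (0, -5/2) → (0, -5); (0, -2) → (0, -4); (14, 11/2) → (28, 11); (4, 7/2) → (8, 7); (4, 3) → (8, 6)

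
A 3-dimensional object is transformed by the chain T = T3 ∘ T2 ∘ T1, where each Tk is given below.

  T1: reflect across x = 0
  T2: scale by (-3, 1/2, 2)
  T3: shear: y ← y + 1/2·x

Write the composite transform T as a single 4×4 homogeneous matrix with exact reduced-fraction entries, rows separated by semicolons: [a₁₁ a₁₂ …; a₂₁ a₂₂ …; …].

T1 = [-1 0 0 0; 0 1 0 0; 0 0 1 0; 0 0 0 1]
T2·T1 = [3 0 0 0; 0 1/2 0 0; 0 0 2 0; 0 0 0 1]
T3·…·T1 = [3 0 0 0; 3/2 1/2 0 0; 0 0 2 0; 0 0 0 1]

T = [3 0 0 0; 3/2 1/2 0 0; 0 0 2 0; 0 0 0 1]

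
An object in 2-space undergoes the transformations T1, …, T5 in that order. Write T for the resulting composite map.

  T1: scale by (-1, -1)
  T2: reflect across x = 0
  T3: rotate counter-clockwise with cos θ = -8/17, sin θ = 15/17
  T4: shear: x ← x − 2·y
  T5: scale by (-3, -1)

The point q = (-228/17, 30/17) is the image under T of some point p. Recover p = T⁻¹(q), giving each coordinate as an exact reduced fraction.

T1 = [-1 0 0; 0 -1 0; 0 0 1]
T2·T1 = [1 0 0; 0 -1 0; 0 0 1]
T3·…·T1 = [-8/17 15/17 0; 15/17 8/17 0; 0 0 1]
T4·…·T1 = [-38/17 -1/17 0; 15/17 8/17 0; 0 0 1]
T5·…·T1 = [114/17 3/17 0; -15/17 -8/17 0; 0 0 1]
det M = -3; M⁻¹ = [8/51 1/17 0; -5/17 -38/17 0; 0 0 1]
M⁻¹ · (-228/17, 30/17)ᵀ = (-2, 0)ᵀ

p = (-2, 0)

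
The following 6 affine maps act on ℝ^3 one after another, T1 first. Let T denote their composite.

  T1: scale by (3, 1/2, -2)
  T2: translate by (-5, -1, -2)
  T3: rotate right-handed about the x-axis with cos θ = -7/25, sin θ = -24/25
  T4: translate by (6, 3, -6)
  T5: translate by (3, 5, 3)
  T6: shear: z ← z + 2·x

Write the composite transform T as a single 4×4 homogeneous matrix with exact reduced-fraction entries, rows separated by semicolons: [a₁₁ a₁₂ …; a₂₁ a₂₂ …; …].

T1 = [3 0 0 0; 0 1/2 0 0; 0 0 -2 0; 0 0 0 1]
T2·T1 = [3 0 0 -5; 0 1/2 0 -1; 0 0 -2 -2; 0 0 0 1]
T3·…·T1 = [3 0 0 -5; 0 -7/50 -48/25 -41/25; 0 -12/25 14/25 38/25; 0 0 0 1]
T4·…·T1 = [3 0 0 1; 0 -7/50 -48/25 34/25; 0 -12/25 14/25 -112/25; 0 0 0 1]
T5·…·T1 = [3 0 0 4; 0 -7/50 -48/25 159/25; 0 -12/25 14/25 -37/25; 0 0 0 1]
T6·…·T1 = [3 0 0 4; 0 -7/50 -48/25 159/25; 6 -12/25 14/25 163/25; 0 0 0 1]

T = [3 0 0 4; 0 -7/50 -48/25 159/25; 6 -12/25 14/25 163/25; 0 0 0 1]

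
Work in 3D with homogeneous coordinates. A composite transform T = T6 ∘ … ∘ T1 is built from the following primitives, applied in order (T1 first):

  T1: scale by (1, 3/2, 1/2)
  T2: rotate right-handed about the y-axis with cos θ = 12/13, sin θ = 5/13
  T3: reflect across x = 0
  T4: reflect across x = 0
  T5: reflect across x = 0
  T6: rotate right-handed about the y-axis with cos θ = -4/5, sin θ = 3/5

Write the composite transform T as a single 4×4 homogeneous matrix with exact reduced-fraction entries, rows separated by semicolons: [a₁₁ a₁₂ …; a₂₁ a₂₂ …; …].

T1 = [1 0 0 0; 0 3/2 0 0; 0 0 1/2 0; 0 0 0 1]
T2·T1 = [12/13 0 5/26 0; 0 3/2 0 0; -5/13 0 6/13 0; 0 0 0 1]
T3·…·T1 = [-12/13 0 -5/26 0; 0 3/2 0 0; -5/13 0 6/13 0; 0 0 0 1]
T4·…·T1 = [12/13 0 5/26 0; 0 3/2 0 0; -5/13 0 6/13 0; 0 0 0 1]
T5·…·T1 = [-12/13 0 -5/26 0; 0 3/2 0 0; -5/13 0 6/13 0; 0 0 0 1]
T6·…·T1 = [33/65 0 28/65 0; 0 3/2 0 0; 56/65 0 -33/130 0; 0 0 0 1]

T = [33/65 0 28/65 0; 0 3/2 0 0; 56/65 0 -33/130 0; 0 0 0 1]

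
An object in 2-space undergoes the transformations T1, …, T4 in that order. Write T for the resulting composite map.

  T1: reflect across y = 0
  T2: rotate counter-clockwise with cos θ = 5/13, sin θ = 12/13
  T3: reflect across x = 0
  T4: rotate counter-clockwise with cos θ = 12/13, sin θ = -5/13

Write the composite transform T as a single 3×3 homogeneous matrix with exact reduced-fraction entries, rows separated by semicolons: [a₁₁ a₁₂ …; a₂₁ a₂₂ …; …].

T1 = [1 0 0; 0 -1 0; 0 0 1]
T2·T1 = [5/13 12/13 0; 12/13 -5/13 0; 0 0 1]
T3·…·T1 = [-5/13 -12/13 0; 12/13 -5/13 0; 0 0 1]
T4·…·T1 = [0 -1 0; 1 0 0; 0 0 1]

T = [0 -1 0; 1 0 0; 0 0 1]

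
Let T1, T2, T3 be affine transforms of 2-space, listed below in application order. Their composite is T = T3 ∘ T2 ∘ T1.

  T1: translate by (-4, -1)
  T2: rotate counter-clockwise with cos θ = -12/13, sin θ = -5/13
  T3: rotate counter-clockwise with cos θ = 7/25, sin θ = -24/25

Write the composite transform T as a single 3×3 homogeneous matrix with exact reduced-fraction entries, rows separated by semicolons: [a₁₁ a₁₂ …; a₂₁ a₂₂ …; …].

T = [-204/325 -253/325 1069/325; 253/325 -204/325 -808/325; 0 0 1]

T1 = [1 0 -4; 0 1 -1; 0 0 1]
T2·T1 = [-12/13 5/13 43/13; -5/13 -12/13 32/13; 0 0 1]
T3·…·T1 = [-204/325 -253/325 1069/325; 253/325 -204/325 -808/325; 0 0 1]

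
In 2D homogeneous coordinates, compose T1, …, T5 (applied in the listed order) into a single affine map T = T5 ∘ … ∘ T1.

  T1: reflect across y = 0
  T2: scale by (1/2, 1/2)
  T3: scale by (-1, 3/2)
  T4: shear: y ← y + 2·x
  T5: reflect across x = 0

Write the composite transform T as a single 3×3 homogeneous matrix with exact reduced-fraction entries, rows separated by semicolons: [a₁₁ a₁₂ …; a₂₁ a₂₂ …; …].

T = [1/2 0 0; -1 -3/4 0; 0 0 1]

T1 = [1 0 0; 0 -1 0; 0 0 1]
T2·T1 = [1/2 0 0; 0 -1/2 0; 0 0 1]
T3·…·T1 = [-1/2 0 0; 0 -3/4 0; 0 0 1]
T4·…·T1 = [-1/2 0 0; -1 -3/4 0; 0 0 1]
T5·…·T1 = [1/2 0 0; -1 -3/4 0; 0 0 1]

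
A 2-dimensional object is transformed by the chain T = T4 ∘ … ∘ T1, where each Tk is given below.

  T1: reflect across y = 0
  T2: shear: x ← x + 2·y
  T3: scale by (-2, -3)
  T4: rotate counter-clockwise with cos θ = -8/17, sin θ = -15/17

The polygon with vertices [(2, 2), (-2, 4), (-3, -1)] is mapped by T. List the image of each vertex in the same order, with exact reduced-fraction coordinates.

T1 reflect across y = 0: (2, 2) → (2, -2); (-2, 4) → (-2, -4); (-3, -1) → (-3, 1)
T2 shear: x ← x + 2·y: (2, -2) → (-2, -2); (-2, -4) → (-10, -4); (-3, 1) → (-1, 1)
T3 scale by (-2, -3): (-2, -2) → (4, 6); (-10, -4) → (20, 12); (-1, 1) → (2, -3)
T4 rotate counter-clockwise with cos θ = -8/17, sin θ = -15/17: (4, 6) → (58/17, -108/17); (20, 12) → (20/17, -396/17); (2, -3) → (-61/17, -6/17)

image vertices: (58/17, -108/17), (20/17, -396/17), (-61/17, -6/17)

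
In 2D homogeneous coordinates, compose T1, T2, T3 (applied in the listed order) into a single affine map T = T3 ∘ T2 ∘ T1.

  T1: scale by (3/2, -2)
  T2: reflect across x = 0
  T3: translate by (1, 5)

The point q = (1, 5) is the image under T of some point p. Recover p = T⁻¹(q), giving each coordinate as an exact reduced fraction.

T1 = [3/2 0 0; 0 -2 0; 0 0 1]
T2·T1 = [-3/2 0 0; 0 -2 0; 0 0 1]
T3·…·T1 = [-3/2 0 1; 0 -2 5; 0 0 1]
det M = 3; M⁻¹ = [-2/3 0 2/3; 0 -1/2 5/2; 0 0 1]
M⁻¹ · (1, 5)ᵀ = (0, 0)ᵀ

p = (0, 0)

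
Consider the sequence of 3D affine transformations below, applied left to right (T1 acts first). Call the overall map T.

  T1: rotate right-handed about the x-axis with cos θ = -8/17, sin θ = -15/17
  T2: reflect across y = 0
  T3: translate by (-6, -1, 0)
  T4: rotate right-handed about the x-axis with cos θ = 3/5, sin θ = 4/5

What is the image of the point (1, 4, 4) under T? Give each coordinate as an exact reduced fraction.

T1 rotate right-handed about the x-axis with cos θ = -8/17, sin θ = -15/17: (1, 4, 4) → (1, 28/17, -92/17)
T2 reflect across y = 0: (1, 28/17, -92/17) → (1, -28/17, -92/17)
T3 translate by (-6, -1, 0): (1, -28/17, -92/17) → (-5, -45/17, -92/17)
T4 rotate right-handed about the x-axis with cos θ = 3/5, sin θ = 4/5: (-5, -45/17, -92/17) → (-5, 233/85, -456/85)

T(p) = (-5, 233/85, -456/85)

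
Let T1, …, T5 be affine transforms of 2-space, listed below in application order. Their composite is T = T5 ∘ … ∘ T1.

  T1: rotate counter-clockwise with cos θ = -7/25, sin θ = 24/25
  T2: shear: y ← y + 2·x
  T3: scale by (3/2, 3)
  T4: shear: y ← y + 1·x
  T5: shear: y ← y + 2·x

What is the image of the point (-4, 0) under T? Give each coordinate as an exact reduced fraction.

T1 rotate counter-clockwise with cos θ = -7/25, sin θ = 24/25: (-4, 0) → (28/25, -96/25)
T2 shear: y ← y + 2·x: (28/25, -96/25) → (28/25, -8/5)
T3 scale by (3/2, 3): (28/25, -8/5) → (42/25, -24/5)
T4 shear: y ← y + 1·x: (42/25, -24/5) → (42/25, -78/25)
T5 shear: y ← y + 2·x: (42/25, -78/25) → (42/25, 6/25)

T(p) = (42/25, 6/25)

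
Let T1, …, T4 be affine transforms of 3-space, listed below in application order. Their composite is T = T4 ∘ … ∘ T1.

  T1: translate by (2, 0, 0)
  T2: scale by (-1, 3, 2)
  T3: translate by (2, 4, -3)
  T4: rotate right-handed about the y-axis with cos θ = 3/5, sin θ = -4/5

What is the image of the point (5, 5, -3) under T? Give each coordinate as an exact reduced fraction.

T1 translate by (2, 0, 0): (5, 5, -3) → (7, 5, -3)
T2 scale by (-1, 3, 2): (7, 5, -3) → (-7, 15, -6)
T3 translate by (2, 4, -3): (-7, 15, -6) → (-5, 19, -9)
T4 rotate right-handed about the y-axis with cos θ = 3/5, sin θ = -4/5: (-5, 19, -9) → (21/5, 19, -47/5)

T(p) = (21/5, 19, -47/5)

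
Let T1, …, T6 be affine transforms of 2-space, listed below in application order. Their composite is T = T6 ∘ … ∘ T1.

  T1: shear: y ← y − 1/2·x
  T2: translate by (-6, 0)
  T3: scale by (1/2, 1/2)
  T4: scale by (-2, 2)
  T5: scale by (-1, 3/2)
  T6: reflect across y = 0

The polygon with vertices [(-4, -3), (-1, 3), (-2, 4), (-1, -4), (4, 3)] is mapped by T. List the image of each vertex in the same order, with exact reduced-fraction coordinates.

T1 shear: y ← y − 1/2·x: (-4, -3) → (-4, -1); (-1, 3) → (-1, 7/2); (-2, 4) → (-2, 5); (-1, -4) → (-1, -7/2); (4, 3) → (4, 1)
T2 translate by (-6, 0): (-4, -1) → (-10, -1); (-1, 7/2) → (-7, 7/2); (-2, 5) → (-8, 5); (-1, -7/2) → (-7, -7/2); (4, 1) → (-2, 1)
T3 scale by (1/2, 1/2): (-10, -1) → (-5, -1/2); (-7, 7/2) → (-7/2, 7/4); (-8, 5) → (-4, 5/2); (-7, -7/2) → (-7/2, -7/4); (-2, 1) → (-1, 1/2)
T4 scale by (-2, 2): (-5, -1/2) → (10, -1); (-7/2, 7/4) → (7, 7/2); (-4, 5/2) → (8, 5); (-7/2, -7/4) → (7, -7/2); (-1, 1/2) → (2, 1)
T5 scale by (-1, 3/2): (10, -1) → (-10, -3/2); (7, 7/2) → (-7, 21/4); (8, 5) → (-8, 15/2); (7, -7/2) → (-7, -21/4); (2, 1) → (-2, 3/2)
T6 reflect across y = 0: (-10, -3/2) → (-10, 3/2); (-7, 21/4) → (-7, -21/4); (-8, 15/2) → (-8, -15/2); (-7, -21/4) → (-7, 21/4); (-2, 3/2) → (-2, -3/2)

image vertices: (-10, 3/2), (-7, -21/4), (-8, -15/2), (-7, 21/4), (-2, -3/2)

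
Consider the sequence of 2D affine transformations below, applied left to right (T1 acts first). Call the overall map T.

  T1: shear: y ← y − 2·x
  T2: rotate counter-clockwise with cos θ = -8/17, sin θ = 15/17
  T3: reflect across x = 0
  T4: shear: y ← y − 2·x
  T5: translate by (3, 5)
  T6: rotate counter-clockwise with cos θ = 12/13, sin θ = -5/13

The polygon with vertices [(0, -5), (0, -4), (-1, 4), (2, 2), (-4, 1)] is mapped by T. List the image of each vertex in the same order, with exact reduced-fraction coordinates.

T1 shear: y ← y − 2·x: (0, -5) → (0, -5); (0, -4) → (0, -4); (-1, 4) → (-1, 6); (2, 2) → (2, -2); (-4, 1) → (-4, 9)
T2 rotate counter-clockwise with cos θ = -8/17, sin θ = 15/17: (0, -5) → (75/17, 40/17); (0, -4) → (60/17, 32/17); (-1, 6) → (-82/17, -63/17); (2, -2) → (14/17, 46/17); (-4, 9) → (-103/17, -132/17)
T3 reflect across x = 0: (75/17, 40/17) → (-75/17, 40/17); (60/17, 32/17) → (-60/17, 32/17); (-82/17, -63/17) → (82/17, -63/17); (14/17, 46/17) → (-14/17, 46/17); (-103/17, -132/17) → (103/17, -132/17)
T4 shear: y ← y − 2·x: (-75/17, 40/17) → (-75/17, 190/17); (-60/17, 32/17) → (-60/17, 152/17); (82/17, -63/17) → (82/17, -227/17); (-14/17, 46/17) → (-14/17, 74/17); (103/17, -132/17) → (103/17, -338/17)
T5 translate by (3, 5): (-75/17, 190/17) → (-24/17, 275/17); (-60/17, 152/17) → (-9/17, 237/17); (82/17, -227/17) → (133/17, -142/17); (-14/17, 74/17) → (37/17, 159/17); (103/17, -338/17) → (154/17, -253/17)
T6 rotate counter-clockwise with cos θ = 12/13, sin θ = -5/13: (-24/17, 275/17) → (1087/221, 3420/221); (-9/17, 237/17) → (1077/221, 2889/221); (133/17, -142/17) → (886/221, -2369/221); (37/17, 159/17) → (1239/221, 1723/221); (154/17, -253/17) → (583/221, -3806/221)

image vertices: (1087/221, 3420/221), (1077/221, 2889/221), (886/221, -2369/221), (1239/221, 1723/221), (583/221, -3806/221)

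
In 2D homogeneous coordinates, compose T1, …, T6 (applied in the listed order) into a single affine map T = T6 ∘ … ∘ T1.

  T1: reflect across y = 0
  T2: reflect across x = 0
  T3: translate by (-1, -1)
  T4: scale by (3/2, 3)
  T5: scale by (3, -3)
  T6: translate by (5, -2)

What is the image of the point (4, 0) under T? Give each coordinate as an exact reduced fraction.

T(p) = (-35/2, 7)

T1 reflect across y = 0: (4, 0) → (4, 0)
T2 reflect across x = 0: (4, 0) → (-4, 0)
T3 translate by (-1, -1): (-4, 0) → (-5, -1)
T4 scale by (3/2, 3): (-5, -1) → (-15/2, -3)
T5 scale by (3, -3): (-15/2, -3) → (-45/2, 9)
T6 translate by (5, -2): (-45/2, 9) → (-35/2, 7)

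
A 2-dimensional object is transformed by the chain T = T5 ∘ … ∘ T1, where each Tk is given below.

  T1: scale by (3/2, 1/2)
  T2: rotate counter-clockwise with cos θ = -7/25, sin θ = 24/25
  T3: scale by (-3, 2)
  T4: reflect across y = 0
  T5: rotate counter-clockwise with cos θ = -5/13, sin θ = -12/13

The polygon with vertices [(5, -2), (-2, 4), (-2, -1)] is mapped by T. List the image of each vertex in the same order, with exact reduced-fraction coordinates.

image vertices: (-9831/650, 844/325), (1659/325, -1832/325), (2139/325, 503/325)

T1 scale by (3/2, 1/2): (5, -2) → (15/2, -1); (-2, 4) → (-3, 2); (-2, -1) → (-3, -1/2)
T2 rotate counter-clockwise with cos θ = -7/25, sin θ = 24/25: (15/2, -1) → (-57/50, 187/25); (-3, 2) → (-27/25, -86/25); (-3, -1/2) → (33/25, -137/50)
T3 scale by (-3, 2): (-57/50, 187/25) → (171/50, 374/25); (-27/25, -86/25) → (81/25, -172/25); (33/25, -137/50) → (-99/25, -137/25)
T4 reflect across y = 0: (171/50, 374/25) → (171/50, -374/25); (81/25, -172/25) → (81/25, 172/25); (-99/25, -137/25) → (-99/25, 137/25)
T5 rotate counter-clockwise with cos θ = -5/13, sin θ = -12/13: (171/50, -374/25) → (-9831/650, 844/325); (81/25, 172/25) → (1659/325, -1832/325); (-99/25, 137/25) → (2139/325, 503/325)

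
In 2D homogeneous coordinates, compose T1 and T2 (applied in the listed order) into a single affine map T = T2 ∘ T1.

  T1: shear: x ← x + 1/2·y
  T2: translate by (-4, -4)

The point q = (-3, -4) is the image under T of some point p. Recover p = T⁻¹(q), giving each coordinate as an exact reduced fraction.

T1 = [1 1/2 0; 0 1 0; 0 0 1]
T2·T1 = [1 1/2 -4; 0 1 -4; 0 0 1]
det M = 1; M⁻¹ = [1 -1/2 2; 0 1 4; 0 0 1]
M⁻¹ · (-3, -4)ᵀ = (1, 0)ᵀ

p = (1, 0)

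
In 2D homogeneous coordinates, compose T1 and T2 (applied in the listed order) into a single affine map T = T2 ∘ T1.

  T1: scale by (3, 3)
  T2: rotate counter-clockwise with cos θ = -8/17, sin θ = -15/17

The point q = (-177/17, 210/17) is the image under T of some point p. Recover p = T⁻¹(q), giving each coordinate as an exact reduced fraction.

T1 = [3 0 0; 0 3 0; 0 0 1]
T2·T1 = [-24/17 45/17 0; -45/17 -24/17 0; 0 0 1]
det M = 9; M⁻¹ = [-8/51 -5/17 0; 5/17 -8/51 0; 0 0 1]
M⁻¹ · (-177/17, 210/17)ᵀ = (-2, -5)ᵀ

p = (-2, -5)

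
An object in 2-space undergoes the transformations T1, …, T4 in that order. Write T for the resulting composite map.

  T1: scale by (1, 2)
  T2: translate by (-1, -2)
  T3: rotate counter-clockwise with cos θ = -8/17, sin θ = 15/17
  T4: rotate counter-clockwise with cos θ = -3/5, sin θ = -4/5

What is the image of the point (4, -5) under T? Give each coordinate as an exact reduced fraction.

T1 scale by (1, 2): (4, -5) → (4, -10)
T2 translate by (-1, -2): (4, -10) → (3, -12)
T3 rotate counter-clockwise with cos θ = -8/17, sin θ = 15/17: (3, -12) → (156/17, 141/17)
T4 rotate counter-clockwise with cos θ = -3/5, sin θ = -4/5: (156/17, 141/17) → (96/85, -1047/85)

T(p) = (96/85, -1047/85)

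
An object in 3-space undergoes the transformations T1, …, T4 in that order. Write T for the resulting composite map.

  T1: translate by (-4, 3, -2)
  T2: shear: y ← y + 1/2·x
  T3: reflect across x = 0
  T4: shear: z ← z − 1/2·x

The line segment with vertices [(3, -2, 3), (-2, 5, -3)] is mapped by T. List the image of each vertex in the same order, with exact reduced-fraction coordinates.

T1 translate by (-4, 3, -2): (3, -2, 3) → (-1, 1, 1); (-2, 5, -3) → (-6, 8, -5)
T2 shear: y ← y + 1/2·x: (-1, 1, 1) → (-1, 1/2, 1); (-6, 8, -5) → (-6, 5, -5)
T3 reflect across x = 0: (-1, 1/2, 1) → (1, 1/2, 1); (-6, 5, -5) → (6, 5, -5)
T4 shear: z ← z − 1/2·x: (1, 1/2, 1) → (1, 1/2, 1/2); (6, 5, -5) → (6, 5, -8)

image vertices: (1, 1/2, 1/2), (6, 5, -8)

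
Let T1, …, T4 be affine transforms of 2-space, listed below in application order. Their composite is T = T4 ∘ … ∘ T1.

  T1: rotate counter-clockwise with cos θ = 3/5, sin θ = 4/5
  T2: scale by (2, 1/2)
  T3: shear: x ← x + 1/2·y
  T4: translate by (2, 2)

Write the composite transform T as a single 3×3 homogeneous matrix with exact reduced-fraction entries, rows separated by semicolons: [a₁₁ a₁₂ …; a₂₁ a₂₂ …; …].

T = [7/5 -29/20 2; 2/5 3/10 2; 0 0 1]

T1 = [3/5 -4/5 0; 4/5 3/5 0; 0 0 1]
T2·T1 = [6/5 -8/5 0; 2/5 3/10 0; 0 0 1]
T3·…·T1 = [7/5 -29/20 0; 2/5 3/10 0; 0 0 1]
T4·…·T1 = [7/5 -29/20 2; 2/5 3/10 2; 0 0 1]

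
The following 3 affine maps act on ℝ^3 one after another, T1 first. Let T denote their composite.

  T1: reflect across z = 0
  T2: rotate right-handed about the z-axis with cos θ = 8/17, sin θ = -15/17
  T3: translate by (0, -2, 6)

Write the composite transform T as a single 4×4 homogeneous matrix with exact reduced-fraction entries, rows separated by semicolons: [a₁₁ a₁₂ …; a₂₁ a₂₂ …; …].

T1 = [1 0 0 0; 0 1 0 0; 0 0 -1 0; 0 0 0 1]
T2·T1 = [8/17 15/17 0 0; -15/17 8/17 0 0; 0 0 -1 0; 0 0 0 1]
T3·…·T1 = [8/17 15/17 0 0; -15/17 8/17 0 -2; 0 0 -1 6; 0 0 0 1]

T = [8/17 15/17 0 0; -15/17 8/17 0 -2; 0 0 -1 6; 0 0 0 1]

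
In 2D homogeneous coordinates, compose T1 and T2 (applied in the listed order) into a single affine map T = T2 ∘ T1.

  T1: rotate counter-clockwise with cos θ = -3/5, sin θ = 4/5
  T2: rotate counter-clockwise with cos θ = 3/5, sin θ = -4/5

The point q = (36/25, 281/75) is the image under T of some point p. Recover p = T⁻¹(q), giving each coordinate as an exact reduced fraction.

p = (4, -1/3)

T1 = [-3/5 -4/5 0; 4/5 -3/5 0; 0 0 1]
T2·T1 = [7/25 -24/25 0; 24/25 7/25 0; 0 0 1]
det M = 1; M⁻¹ = [7/25 24/25 0; -24/25 7/25 0; 0 0 1]
M⁻¹ · (36/25, 281/75)ᵀ = (4, -1/3)ᵀ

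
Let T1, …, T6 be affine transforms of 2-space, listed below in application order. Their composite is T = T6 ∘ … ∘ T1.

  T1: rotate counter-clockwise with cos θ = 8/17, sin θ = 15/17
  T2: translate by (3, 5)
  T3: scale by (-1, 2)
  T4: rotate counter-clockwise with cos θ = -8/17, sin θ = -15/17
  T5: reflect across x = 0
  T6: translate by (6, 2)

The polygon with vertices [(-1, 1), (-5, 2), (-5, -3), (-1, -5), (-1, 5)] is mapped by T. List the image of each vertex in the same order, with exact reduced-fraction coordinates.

T1 rotate counter-clockwise with cos θ = 8/17, sin θ = 15/17: (-1, 1) → (-23/17, -7/17); (-5, 2) → (-70/17, -59/17); (-5, -3) → (5/17, -99/17); (-1, -5) → (67/17, -55/17); (-1, 5) → (-83/17, 25/17)
T2 translate by (3, 5): (-23/17, -7/17) → (28/17, 78/17); (-70/17, -59/17) → (-19/17, 26/17); (5/17, -99/17) → (56/17, -14/17); (67/17, -55/17) → (118/17, 30/17); (-83/17, 25/17) → (-32/17, 110/17)
T3 scale by (-1, 2): (28/17, 78/17) → (-28/17, 156/17); (-19/17, 26/17) → (19/17, 52/17); (56/17, -14/17) → (-56/17, -28/17); (118/17, 30/17) → (-118/17, 60/17); (-32/17, 110/17) → (32/17, 220/17)
T4 rotate counter-clockwise with cos θ = -8/17, sin θ = -15/17: (-28/17, 156/17) → (2564/289, -828/289); (19/17, 52/17) → (628/289, -701/289); (-56/17, -28/17) → (28/289, 1064/289); (-118/17, 60/17) → (1844/289, 1290/289); (32/17, 220/17) → (3044/289, -2240/289)
T5 reflect across x = 0: (2564/289, -828/289) → (-2564/289, -828/289); (628/289, -701/289) → (-628/289, -701/289); (28/289, 1064/289) → (-28/289, 1064/289); (1844/289, 1290/289) → (-1844/289, 1290/289); (3044/289, -2240/289) → (-3044/289, -2240/289)
T6 translate by (6, 2): (-2564/289, -828/289) → (-830/289, -250/289); (-628/289, -701/289) → (1106/289, -123/289); (-28/289, 1064/289) → (1706/289, 1642/289); (-1844/289, 1290/289) → (-110/289, 1868/289); (-3044/289, -2240/289) → (-1310/289, -1662/289)

image vertices: (-830/289, -250/289), (1106/289, -123/289), (1706/289, 1642/289), (-110/289, 1868/289), (-1310/289, -1662/289)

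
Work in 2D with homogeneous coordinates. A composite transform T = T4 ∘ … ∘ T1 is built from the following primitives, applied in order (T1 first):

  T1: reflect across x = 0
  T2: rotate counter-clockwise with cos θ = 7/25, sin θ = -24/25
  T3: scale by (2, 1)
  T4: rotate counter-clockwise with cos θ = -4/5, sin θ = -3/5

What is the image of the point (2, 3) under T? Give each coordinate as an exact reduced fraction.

T(p) = (-257/125, -624/125)

T1 reflect across x = 0: (2, 3) → (-2, 3)
T2 rotate counter-clockwise with cos θ = 7/25, sin θ = -24/25: (-2, 3) → (58/25, 69/25)
T3 scale by (2, 1): (58/25, 69/25) → (116/25, 69/25)
T4 rotate counter-clockwise with cos θ = -4/5, sin θ = -3/5: (116/25, 69/25) → (-257/125, -624/125)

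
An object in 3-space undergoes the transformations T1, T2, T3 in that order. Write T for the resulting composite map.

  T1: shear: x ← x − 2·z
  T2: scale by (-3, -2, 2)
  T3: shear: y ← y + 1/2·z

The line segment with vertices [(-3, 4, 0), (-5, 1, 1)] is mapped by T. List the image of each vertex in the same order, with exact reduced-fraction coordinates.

image vertices: (9, -8, 0), (21, -1, 2)

T1 shear: x ← x − 2·z: (-3, 4, 0) → (-3, 4, 0); (-5, 1, 1) → (-7, 1, 1)
T2 scale by (-3, -2, 2): (-3, 4, 0) → (9, -8, 0); (-7, 1, 1) → (21, -2, 2)
T3 shear: y ← y + 1/2·z: (9, -8, 0) → (9, -8, 0); (21, -2, 2) → (21, -1, 2)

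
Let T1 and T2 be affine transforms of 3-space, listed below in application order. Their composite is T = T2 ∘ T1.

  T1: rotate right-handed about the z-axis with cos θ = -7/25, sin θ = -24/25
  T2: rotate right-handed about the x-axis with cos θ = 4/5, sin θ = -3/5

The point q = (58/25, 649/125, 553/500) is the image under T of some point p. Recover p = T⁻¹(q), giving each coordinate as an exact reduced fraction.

p = (-4, 5/4, 4)

T1 = [-7/25 24/25 0 0; -24/25 -7/25 0 0; 0 0 1 0; 0 0 0 1]
T2·T1 = [-7/25 24/25 0 0; -96/125 -28/125 3/5 0; 72/125 21/125 4/5 0; 0 0 0 1]
det M = 1; M⁻¹ = [-7/25 -96/125 72/125 0; 24/25 -28/125 21/125 0; 0 3/5 4/5 0; 0 0 0 1]
M⁻¹ · (58/25, 649/125, 553/500)ᵀ = (-4, 5/4, 4)ᵀ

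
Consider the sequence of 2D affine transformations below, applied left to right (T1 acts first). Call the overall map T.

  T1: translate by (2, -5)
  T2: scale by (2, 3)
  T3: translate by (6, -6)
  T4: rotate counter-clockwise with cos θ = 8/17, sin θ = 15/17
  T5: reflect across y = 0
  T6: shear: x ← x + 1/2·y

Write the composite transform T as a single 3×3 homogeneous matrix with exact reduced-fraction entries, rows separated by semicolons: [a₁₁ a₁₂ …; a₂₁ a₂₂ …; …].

T = [1/17 -57/17 404/17; -30/17 -24/17 18/17; 0 0 1]

T1 = [1 0 2; 0 1 -5; 0 0 1]
T2·T1 = [2 0 4; 0 3 -15; 0 0 1]
T3·…·T1 = [2 0 10; 0 3 -21; 0 0 1]
T4·…·T1 = [16/17 -45/17 395/17; 30/17 24/17 -18/17; 0 0 1]
T5·…·T1 = [16/17 -45/17 395/17; -30/17 -24/17 18/17; 0 0 1]
T6·…·T1 = [1/17 -57/17 404/17; -30/17 -24/17 18/17; 0 0 1]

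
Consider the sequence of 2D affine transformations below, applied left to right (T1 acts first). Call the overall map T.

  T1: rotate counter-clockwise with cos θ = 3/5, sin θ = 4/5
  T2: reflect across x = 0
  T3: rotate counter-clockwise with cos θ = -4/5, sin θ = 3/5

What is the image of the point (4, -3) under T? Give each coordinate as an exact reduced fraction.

T(p) = (3, -4)

T1 rotate counter-clockwise with cos θ = 3/5, sin θ = 4/5: (4, -3) → (24/5, 7/5)
T2 reflect across x = 0: (24/5, 7/5) → (-24/5, 7/5)
T3 rotate counter-clockwise with cos θ = -4/5, sin θ = 3/5: (-24/5, 7/5) → (3, -4)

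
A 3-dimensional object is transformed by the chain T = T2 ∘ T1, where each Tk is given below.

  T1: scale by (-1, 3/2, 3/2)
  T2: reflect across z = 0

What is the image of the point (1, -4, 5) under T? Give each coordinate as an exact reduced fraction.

T1 scale by (-1, 3/2, 3/2): (1, -4, 5) → (-1, -6, 15/2)
T2 reflect across z = 0: (-1, -6, 15/2) → (-1, -6, -15/2)

T(p) = (-1, -6, -15/2)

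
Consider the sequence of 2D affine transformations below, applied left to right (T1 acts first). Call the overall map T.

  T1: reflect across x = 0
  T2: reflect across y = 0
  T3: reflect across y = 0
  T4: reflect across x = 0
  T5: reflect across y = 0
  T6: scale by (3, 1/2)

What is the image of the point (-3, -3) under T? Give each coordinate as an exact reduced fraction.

T(p) = (-9, 3/2)

T1 reflect across x = 0: (-3, -3) → (3, -3)
T2 reflect across y = 0: (3, -3) → (3, 3)
T3 reflect across y = 0: (3, 3) → (3, -3)
T4 reflect across x = 0: (3, -3) → (-3, -3)
T5 reflect across y = 0: (-3, -3) → (-3, 3)
T6 scale by (3, 1/2): (-3, 3) → (-9, 3/2)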